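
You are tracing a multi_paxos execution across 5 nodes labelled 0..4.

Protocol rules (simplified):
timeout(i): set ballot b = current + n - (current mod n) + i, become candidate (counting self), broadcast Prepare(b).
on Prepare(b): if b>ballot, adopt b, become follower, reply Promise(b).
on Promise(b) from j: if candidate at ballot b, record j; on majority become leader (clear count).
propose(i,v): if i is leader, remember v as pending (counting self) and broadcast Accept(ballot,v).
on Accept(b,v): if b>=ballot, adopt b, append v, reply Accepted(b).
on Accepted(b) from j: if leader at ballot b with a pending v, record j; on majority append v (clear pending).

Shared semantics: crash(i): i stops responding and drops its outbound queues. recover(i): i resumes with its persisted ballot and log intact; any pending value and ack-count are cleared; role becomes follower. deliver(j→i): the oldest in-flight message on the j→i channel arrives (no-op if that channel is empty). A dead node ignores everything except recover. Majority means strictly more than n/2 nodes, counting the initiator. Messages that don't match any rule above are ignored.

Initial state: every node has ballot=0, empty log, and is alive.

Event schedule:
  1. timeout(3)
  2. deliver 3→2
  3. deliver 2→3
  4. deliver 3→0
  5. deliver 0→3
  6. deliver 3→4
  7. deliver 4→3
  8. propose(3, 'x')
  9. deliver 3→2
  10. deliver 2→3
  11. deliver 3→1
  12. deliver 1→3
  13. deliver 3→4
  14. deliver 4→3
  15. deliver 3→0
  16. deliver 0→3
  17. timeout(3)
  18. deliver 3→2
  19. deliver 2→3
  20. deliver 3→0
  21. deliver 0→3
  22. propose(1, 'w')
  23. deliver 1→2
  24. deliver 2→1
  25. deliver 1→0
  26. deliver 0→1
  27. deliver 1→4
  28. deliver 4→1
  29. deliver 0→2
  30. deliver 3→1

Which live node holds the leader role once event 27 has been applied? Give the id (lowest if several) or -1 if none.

3

[1] timeout(3) → N3(cand b8 [-])
[2] deliver 3→2 → N2(foll b8 [-])
[3] deliver 2→3 → ∅
[4] deliver 3→0 → N0(foll b8 [-])
[5] deliver 0→3 → N3(lead b8 [-])
[6] deliver 3→4 → N4(foll b8 [-])
[7] deliver 4→3 → ∅
[8] propose(3,'x') → ∅
[9] deliver 3→2 → N2(foll b8 [x])
[10] deliver 2→3 → ∅
[11] deliver 3→1 → N1(foll b8 [-])
[12] deliver 1→3 → ∅
[13] deliver 3→4 → N4(foll b8 [x])
[14] deliver 4→3 → N3(lead b8 [x])
[15] deliver 3→0 → N0(foll b8 [x])
[16] deliver 0→3 → ∅
[17] timeout(3) → N3(cand b13 [x])
[18] deliver 3→2 → N2(foll b13 [x])
[19] deliver 2→3 → ∅
[20] deliver 3→0 → N0(foll b13 [x])
[21] deliver 0→3 → N3(lead b13 [x])
[22] propose(1,'w') → ∅
[23] deliver 1→2 → ∅
[24] deliver 2→1 → ∅
[25] deliver 1→0 → ∅
[26] deliver 0→1 → ∅
[27] deliver 1→4 → ∅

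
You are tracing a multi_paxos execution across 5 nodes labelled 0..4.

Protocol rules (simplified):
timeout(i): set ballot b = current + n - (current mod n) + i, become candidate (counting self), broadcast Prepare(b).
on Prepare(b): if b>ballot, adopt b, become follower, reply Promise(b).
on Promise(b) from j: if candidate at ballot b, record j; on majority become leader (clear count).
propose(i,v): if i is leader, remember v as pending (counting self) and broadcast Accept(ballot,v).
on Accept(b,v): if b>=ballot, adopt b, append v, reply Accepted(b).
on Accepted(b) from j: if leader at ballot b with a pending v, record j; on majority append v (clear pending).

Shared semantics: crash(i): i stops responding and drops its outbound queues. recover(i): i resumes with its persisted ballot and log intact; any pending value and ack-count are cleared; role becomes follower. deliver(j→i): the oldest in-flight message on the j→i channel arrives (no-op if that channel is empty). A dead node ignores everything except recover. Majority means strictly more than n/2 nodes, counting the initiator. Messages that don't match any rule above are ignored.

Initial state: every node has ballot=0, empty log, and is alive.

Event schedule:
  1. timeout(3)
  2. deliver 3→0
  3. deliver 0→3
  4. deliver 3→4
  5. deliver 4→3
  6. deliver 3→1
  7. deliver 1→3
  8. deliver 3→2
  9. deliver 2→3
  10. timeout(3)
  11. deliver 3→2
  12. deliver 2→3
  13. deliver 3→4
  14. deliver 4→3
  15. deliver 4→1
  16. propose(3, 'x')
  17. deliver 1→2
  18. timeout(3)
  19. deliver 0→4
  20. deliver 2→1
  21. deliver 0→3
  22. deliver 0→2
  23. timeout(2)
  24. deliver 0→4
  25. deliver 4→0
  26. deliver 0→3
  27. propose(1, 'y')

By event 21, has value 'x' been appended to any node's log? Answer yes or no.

1. timeout(3):  <3:cand b8 ->
2. deliver 3→0:  <0:foll b8 ->
3. deliver 0→3:  nop
4. deliver 3→4:  <4:foll b8 ->
5. deliver 4→3:  <3:lead b8 ->
6. deliver 3→1:  <1:foll b8 ->
7. deliver 1→3:  nop
8. deliver 3→2:  <2:foll b8 ->
9. deliver 2→3:  nop
10. timeout(3):  <3:cand b13 ->
11. deliver 3→2:  <2:foll b13 ->
12. deliver 2→3:  nop
13. deliver 3→4:  <4:foll b13 ->
14. deliver 4→3:  <3:lead b13 ->
15. deliver 4→1:  nop
16. propose(3,'x'):  nop
17. deliver 1→2:  nop
18. timeout(3):  <3:cand b18 ->
19. deliver 0→4:  nop
20. deliver 2→1:  nop
21. deliver 0→3:  nop

no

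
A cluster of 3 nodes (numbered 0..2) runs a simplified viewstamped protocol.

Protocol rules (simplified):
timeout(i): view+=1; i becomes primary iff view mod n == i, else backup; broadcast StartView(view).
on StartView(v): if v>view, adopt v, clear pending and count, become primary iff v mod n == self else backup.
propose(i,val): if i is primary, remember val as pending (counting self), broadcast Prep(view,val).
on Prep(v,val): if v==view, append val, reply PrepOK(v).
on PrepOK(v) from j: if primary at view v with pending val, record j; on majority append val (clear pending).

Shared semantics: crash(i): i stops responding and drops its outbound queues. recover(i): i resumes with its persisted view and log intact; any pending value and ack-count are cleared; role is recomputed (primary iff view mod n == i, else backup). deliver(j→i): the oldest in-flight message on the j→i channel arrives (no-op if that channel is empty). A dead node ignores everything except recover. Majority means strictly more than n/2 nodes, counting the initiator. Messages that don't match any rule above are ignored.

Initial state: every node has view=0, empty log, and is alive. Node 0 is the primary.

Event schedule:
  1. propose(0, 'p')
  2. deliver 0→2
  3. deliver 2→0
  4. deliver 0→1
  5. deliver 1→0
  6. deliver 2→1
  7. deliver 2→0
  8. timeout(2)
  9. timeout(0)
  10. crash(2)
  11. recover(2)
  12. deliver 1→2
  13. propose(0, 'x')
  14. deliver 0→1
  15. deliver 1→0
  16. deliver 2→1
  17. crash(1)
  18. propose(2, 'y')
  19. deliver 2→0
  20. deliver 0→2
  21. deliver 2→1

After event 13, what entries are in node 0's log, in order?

p

after 1 — propose(0,'p'): ·
after 2 — deliver 0→2: n2:back/v0/[p]
after 3 — deliver 2→0: n0:prim/v0/[p]
after 4 — deliver 0→1: n1:back/v0/[p]
after 5 — deliver 1→0: ·
after 6 — deliver 2→1: ·
after 7 — deliver 2→0: ·
after 8 — timeout(2): n2:back/v1/[p]
after 9 — timeout(0): n0:back/v1/[p]
after 10 — crash(2): n2:✗back/v1/[p]
after 11 — recover(2): n2:back/v1/[p]
after 12 — deliver 1→2: ·
after 13 — propose(0,'x'): ·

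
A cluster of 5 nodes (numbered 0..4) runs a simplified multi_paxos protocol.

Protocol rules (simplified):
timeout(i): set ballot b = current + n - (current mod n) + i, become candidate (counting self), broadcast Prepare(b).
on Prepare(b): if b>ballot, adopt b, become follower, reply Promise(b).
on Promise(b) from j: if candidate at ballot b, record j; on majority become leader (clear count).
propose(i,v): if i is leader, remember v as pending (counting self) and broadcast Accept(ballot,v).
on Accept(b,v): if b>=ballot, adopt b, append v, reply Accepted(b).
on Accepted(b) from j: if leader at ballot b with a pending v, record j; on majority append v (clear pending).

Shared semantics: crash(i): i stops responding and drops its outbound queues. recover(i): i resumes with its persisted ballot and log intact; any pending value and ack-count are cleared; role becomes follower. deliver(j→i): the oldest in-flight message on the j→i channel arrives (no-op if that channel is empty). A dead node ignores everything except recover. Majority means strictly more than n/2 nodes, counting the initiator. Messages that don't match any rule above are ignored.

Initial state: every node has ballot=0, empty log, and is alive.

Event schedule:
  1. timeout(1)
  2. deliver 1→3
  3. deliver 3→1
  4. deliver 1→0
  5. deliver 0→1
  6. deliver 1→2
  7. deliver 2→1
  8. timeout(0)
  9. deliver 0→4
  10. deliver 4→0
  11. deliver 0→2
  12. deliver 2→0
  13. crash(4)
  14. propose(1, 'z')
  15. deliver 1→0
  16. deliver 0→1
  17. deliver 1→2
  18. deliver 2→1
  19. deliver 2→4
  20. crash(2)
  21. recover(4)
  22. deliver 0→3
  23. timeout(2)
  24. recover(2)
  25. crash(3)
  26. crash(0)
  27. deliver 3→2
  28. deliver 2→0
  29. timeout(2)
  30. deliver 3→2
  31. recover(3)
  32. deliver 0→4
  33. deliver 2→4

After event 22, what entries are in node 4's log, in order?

empty

e1 timeout(1): 1[cand,b=6,-]
e2 deliver 1→3: 3[foll,b=6,-]
e3 deliver 3→1: ·
e4 deliver 1→0: 0[foll,b=6,-]
e5 deliver 0→1: 1[lead,b=6,-]
e6 deliver 1→2: 2[foll,b=6,-]
e7 deliver 2→1: ·
e8 timeout(0): 0[cand,b=10,-]
e9 deliver 0→4: 4[foll,b=10,-]
e10 deliver 4→0: ·
e11 deliver 0→2: 2[foll,b=10,-]
e12 deliver 2→0: 0[lead,b=10,-]
e13 crash(4): 4[✗foll,b=10,-]
e14 propose(1,'z'): ·
e15 deliver 1→0: ·
e16 deliver 0→1: 1[foll,b=10,-]
e17 deliver 1→2: ·
e18 deliver 2→1: ·
e19 deliver 2→4: ·
e20 crash(2): 2[✗foll,b=10,-]
e21 recover(4): 4[foll,b=10,-]
e22 deliver 0→3: 3[foll,b=10,-]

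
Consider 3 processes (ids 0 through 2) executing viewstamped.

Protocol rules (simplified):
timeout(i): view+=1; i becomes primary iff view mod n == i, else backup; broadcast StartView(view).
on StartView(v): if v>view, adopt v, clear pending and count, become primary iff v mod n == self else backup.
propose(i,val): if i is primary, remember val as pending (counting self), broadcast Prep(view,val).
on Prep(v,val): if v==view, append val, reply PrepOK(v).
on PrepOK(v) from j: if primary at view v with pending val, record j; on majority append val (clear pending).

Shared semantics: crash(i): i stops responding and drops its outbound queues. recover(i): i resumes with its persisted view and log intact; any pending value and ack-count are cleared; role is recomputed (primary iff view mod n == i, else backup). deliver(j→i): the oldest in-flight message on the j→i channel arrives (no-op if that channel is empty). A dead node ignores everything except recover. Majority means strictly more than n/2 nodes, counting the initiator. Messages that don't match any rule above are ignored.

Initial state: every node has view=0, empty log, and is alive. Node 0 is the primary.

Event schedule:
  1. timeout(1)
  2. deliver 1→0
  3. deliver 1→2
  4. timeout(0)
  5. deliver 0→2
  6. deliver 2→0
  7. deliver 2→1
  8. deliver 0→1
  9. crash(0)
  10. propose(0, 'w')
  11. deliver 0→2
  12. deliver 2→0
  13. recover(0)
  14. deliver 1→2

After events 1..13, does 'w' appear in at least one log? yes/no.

[1] timeout(1) → N1(prim v1 [-])
[2] deliver 1→0 → N0(back v1 [-])
[3] deliver 1→2 → N2(back v1 [-])
[4] timeout(0) → N0(back v2 [-])
[5] deliver 0→2 → N2(prim v2 [-])
[6] deliver 2→0 → ∅
[7] deliver 2→1 → ∅
[8] deliver 0→1 → N1(back v2 [-])
[9] crash(0) → N0(✗back v2 [-])
[10] propose(0,'w') → ∅
[11] deliver 0→2 → ∅
[12] deliver 2→0 → ∅
[13] recover(0) → N0(back v2 [-])

no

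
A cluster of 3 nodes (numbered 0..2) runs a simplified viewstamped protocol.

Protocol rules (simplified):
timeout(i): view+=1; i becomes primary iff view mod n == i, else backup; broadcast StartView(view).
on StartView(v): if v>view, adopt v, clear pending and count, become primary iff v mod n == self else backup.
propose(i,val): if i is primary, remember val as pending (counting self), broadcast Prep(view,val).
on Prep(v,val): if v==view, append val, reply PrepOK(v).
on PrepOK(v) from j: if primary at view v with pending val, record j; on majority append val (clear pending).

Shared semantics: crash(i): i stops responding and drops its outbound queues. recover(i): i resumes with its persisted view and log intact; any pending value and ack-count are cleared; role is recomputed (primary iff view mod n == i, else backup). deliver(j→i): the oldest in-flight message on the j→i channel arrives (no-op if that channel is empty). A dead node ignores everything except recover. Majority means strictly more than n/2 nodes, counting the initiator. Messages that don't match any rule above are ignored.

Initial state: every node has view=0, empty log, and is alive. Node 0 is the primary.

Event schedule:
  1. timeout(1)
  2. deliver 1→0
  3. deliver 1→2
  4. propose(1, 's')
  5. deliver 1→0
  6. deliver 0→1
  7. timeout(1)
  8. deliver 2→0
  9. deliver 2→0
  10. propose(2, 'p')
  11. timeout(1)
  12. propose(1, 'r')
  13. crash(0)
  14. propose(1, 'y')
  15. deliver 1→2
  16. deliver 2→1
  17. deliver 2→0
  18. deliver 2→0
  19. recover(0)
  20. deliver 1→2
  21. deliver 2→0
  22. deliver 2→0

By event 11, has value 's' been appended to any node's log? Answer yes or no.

yes

e1 timeout(1): 1[prim,v=1,-]
e2 deliver 1→0: 0[back,v=1,-]
e3 deliver 1→2: 2[back,v=1,-]
e4 propose(1,'s'): ·
e5 deliver 1→0: 0[back,v=1,s]
e6 deliver 0→1: 1[prim,v=1,s]
e7 timeout(1): 1[back,v=2,s]
e8 deliver 2→0: ·
e9 deliver 2→0: ·
e10 propose(2,'p'): ·
e11 timeout(1): 1[back,v=3,s]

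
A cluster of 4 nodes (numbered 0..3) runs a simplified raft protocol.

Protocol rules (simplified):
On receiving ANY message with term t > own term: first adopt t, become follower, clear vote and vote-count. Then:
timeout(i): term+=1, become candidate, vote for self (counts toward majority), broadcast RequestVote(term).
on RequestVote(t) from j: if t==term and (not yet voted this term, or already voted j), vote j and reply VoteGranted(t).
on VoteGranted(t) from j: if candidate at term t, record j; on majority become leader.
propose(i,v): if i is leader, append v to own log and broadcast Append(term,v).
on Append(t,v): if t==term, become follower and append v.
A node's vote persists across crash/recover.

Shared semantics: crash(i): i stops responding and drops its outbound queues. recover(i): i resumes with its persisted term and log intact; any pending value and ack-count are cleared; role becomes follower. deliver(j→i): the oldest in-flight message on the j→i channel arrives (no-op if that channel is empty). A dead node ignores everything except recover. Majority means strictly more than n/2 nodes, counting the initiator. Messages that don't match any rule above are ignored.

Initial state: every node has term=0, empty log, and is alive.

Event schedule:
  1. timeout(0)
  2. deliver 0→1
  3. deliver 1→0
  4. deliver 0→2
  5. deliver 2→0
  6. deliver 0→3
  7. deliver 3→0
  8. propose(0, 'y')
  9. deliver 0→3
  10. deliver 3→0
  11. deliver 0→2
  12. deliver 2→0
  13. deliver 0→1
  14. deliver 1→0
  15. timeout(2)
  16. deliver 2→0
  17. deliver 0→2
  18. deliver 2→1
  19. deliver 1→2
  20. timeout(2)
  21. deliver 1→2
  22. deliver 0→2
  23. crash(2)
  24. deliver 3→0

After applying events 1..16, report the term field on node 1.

[1] timeout(0) → N0(cand t1 [-])
[2] deliver 0→1 → N1(foll t1 [-])
[3] deliver 1→0 → ∅
[4] deliver 0→2 → N2(foll t1 [-])
[5] deliver 2→0 → N0(lead t1 [-])
[6] deliver 0→3 → N3(foll t1 [-])
[7] deliver 3→0 → ∅
[8] propose(0,'y') → N0(lead t1 [y])
[9] deliver 0→3 → N3(foll t1 [y])
[10] deliver 3→0 → ∅
[11] deliver 0→2 → N2(foll t1 [y])
[12] deliver 2→0 → ∅
[13] deliver 0→1 → N1(foll t1 [y])
[14] deliver 1→0 → ∅
[15] timeout(2) → N2(cand t2 [y])
[16] deliver 2→0 → N0(foll t2 [y])

1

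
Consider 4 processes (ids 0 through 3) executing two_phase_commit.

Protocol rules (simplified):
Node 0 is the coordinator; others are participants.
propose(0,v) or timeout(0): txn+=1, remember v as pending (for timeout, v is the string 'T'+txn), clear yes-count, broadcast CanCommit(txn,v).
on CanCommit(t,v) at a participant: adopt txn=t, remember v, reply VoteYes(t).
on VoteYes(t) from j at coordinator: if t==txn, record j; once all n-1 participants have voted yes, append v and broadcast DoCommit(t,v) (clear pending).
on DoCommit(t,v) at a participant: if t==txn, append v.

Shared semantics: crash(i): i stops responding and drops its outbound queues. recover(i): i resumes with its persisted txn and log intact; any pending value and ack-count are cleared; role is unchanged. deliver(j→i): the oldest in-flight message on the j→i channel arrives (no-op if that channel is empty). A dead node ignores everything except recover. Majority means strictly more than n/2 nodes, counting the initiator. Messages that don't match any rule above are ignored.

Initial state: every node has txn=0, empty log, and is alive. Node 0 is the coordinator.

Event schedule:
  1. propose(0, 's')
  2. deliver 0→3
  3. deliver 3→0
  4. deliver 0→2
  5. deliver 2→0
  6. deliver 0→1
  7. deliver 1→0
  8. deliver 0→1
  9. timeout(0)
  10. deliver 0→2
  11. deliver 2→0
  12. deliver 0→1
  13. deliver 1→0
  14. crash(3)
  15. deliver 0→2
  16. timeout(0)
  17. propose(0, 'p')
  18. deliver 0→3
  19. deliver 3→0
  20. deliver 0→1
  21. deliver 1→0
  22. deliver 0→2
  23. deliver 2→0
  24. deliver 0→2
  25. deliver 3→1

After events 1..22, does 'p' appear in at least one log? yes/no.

1. propose(0,'s'):  <0:coor t1 ->
2. deliver 0→3:  <3:part t1 ->
3. deliver 3→0:  nop
4. deliver 0→2:  <2:part t1 ->
5. deliver 2→0:  nop
6. deliver 0→1:  <1:part t1 ->
7. deliver 1→0:  <0:coor t1 s>
8. deliver 0→1:  <1:part t1 s>
9. timeout(0):  <0:coor t2 s>
10. deliver 0→2:  <2:part t1 s>
11. deliver 2→0:  nop
12. deliver 0→1:  <1:part t2 s>
13. deliver 1→0:  nop
14. crash(3):  <3:✗part t1 ->
15. deliver 0→2:  <2:part t2 s>
16. timeout(0):  <0:coor t3 s>
17. propose(0,'p'):  <0:coor t4 s>
18. deliver 0→3:  nop
19. deliver 3→0:  nop
20. deliver 0→1:  <1:part t3 s>
21. deliver 1→0:  nop
22. deliver 0→2:  <2:part t3 s>

no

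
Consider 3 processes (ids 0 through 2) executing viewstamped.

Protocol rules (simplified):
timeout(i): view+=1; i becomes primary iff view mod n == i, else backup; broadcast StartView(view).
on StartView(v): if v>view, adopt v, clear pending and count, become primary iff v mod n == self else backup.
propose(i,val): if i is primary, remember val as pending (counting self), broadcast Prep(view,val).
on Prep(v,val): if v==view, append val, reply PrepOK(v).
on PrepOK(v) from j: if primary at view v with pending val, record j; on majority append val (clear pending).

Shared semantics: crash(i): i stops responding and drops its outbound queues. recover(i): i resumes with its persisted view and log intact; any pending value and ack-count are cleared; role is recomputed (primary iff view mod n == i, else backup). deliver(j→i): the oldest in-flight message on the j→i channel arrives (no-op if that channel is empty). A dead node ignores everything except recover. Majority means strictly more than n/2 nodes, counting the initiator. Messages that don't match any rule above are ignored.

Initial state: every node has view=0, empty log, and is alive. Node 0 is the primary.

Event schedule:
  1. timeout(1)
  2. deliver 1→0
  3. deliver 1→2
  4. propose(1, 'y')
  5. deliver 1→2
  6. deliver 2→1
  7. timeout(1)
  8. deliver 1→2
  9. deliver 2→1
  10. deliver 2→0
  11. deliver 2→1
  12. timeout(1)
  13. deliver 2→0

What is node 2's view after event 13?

2

step 1 timeout(1): 1={prim,v=1,log=-}
step 2 deliver 1→0: 0={back,v=1,log=-}
step 3 deliver 1→2: 2={back,v=1,log=-}
step 4 propose(1,'y'): —
step 5 deliver 1→2: 2={back,v=1,log=y}
step 6 deliver 2→1: 1={prim,v=1,log=y}
step 7 timeout(1): 1={back,v=2,log=y}
step 8 deliver 1→2: 2={prim,v=2,log=y}
step 9 deliver 2→1: —
step 10 deliver 2→0: —
step 11 deliver 2→1: —
step 12 timeout(1): 1={back,v=3,log=y}
step 13 deliver 2→0: —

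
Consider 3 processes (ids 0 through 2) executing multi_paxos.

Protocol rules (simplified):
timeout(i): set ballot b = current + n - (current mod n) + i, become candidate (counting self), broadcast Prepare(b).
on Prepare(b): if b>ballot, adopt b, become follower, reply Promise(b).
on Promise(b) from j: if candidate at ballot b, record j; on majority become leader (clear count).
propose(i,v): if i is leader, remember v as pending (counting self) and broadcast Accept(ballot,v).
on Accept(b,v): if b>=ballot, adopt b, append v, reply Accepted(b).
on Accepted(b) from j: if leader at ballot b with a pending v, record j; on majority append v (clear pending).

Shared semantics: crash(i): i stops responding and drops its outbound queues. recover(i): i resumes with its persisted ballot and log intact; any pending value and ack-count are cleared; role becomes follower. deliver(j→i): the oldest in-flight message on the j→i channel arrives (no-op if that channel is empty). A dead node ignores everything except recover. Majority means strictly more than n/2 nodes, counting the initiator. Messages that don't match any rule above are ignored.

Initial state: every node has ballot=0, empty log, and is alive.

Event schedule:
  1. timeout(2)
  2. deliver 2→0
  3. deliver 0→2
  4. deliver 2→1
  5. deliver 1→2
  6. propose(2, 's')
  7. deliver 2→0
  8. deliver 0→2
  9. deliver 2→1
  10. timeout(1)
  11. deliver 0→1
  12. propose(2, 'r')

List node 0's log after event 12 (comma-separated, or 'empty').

e1 timeout(2): 2[cand,b=5,-]
e2 deliver 2→0: 0[foll,b=5,-]
e3 deliver 0→2: 2[lead,b=5,-]
e4 deliver 2→1: 1[foll,b=5,-]
e5 deliver 1→2: ·
e6 propose(2,'s'): ·
e7 deliver 2→0: 0[foll,b=5,s]
e8 deliver 0→2: 2[lead,b=5,s]
e9 deliver 2→1: 1[foll,b=5,s]
e10 timeout(1): 1[cand,b=7,s]
e11 deliver 0→1: ·
e12 propose(2,'r'): ·

s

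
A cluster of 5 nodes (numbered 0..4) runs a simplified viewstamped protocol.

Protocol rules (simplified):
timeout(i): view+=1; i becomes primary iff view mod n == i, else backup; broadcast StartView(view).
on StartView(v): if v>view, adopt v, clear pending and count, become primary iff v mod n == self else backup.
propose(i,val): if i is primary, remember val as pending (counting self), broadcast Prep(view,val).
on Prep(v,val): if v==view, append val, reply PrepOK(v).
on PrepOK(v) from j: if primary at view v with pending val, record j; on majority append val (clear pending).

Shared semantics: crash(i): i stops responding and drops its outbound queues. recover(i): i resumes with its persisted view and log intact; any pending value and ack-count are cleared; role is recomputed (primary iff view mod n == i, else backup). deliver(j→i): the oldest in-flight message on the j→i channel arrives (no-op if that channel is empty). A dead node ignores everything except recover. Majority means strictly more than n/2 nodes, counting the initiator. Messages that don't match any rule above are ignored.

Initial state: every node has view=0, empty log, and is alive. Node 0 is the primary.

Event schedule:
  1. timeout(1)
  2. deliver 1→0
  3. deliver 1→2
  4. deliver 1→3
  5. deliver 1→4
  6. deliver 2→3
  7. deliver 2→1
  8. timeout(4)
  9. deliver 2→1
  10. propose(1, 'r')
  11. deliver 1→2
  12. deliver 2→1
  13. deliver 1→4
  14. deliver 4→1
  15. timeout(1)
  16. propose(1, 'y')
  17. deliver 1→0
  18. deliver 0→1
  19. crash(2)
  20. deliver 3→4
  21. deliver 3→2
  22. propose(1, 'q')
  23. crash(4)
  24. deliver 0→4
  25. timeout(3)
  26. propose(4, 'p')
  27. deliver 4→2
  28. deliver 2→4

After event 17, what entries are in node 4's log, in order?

empty

[1] timeout(1) → N1(prim v1 [-])
[2] deliver 1→0 → N0(back v1 [-])
[3] deliver 1→2 → N2(back v1 [-])
[4] deliver 1→3 → N3(back v1 [-])
[5] deliver 1→4 → N4(back v1 [-])
[6] deliver 2→3 → ∅
[7] deliver 2→1 → ∅
[8] timeout(4) → N4(back v2 [-])
[9] deliver 2→1 → ∅
[10] propose(1,'r') → ∅
[11] deliver 1→2 → N2(back v1 [r])
[12] deliver 2→1 → ∅
[13] deliver 1→4 → ∅
[14] deliver 4→1 → N1(back v2 [-])
[15] timeout(1) → N1(back v3 [-])
[16] propose(1,'y') → ∅
[17] deliver 1→0 → N0(back v1 [r])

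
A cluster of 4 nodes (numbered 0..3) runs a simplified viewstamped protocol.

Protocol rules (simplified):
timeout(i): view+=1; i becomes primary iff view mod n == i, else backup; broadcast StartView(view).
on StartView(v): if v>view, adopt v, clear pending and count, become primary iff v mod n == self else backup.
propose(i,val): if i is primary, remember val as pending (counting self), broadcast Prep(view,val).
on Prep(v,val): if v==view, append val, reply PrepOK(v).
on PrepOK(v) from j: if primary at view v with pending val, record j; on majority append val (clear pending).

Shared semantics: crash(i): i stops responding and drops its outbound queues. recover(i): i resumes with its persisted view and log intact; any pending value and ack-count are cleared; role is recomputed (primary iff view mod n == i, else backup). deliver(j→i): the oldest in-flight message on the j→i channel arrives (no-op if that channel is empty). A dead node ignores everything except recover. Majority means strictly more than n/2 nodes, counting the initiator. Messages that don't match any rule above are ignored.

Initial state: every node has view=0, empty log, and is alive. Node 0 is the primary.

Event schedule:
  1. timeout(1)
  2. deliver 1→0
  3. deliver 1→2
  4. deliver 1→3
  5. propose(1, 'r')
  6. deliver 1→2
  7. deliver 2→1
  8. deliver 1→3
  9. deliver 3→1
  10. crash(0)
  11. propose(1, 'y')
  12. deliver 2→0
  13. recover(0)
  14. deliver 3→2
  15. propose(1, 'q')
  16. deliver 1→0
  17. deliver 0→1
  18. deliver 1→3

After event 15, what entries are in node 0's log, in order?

step 1 timeout(1): 1={prim,v=1,log=-}
step 2 deliver 1→0: 0={back,v=1,log=-}
step 3 deliver 1→2: 2={back,v=1,log=-}
step 4 deliver 1→3: 3={back,v=1,log=-}
step 5 propose(1,'r'): —
step 6 deliver 1→2: 2={back,v=1,log=r}
step 7 deliver 2→1: —
step 8 deliver 1→3: 3={back,v=1,log=r}
step 9 deliver 3→1: 1={prim,v=1,log=r}
step 10 crash(0): 0={✗back,v=1,log=-}
step 11 propose(1,'y'): —
step 12 deliver 2→0: —
step 13 recover(0): 0={back,v=1,log=-}
step 14 deliver 3→2: —
step 15 propose(1,'q'): —

empty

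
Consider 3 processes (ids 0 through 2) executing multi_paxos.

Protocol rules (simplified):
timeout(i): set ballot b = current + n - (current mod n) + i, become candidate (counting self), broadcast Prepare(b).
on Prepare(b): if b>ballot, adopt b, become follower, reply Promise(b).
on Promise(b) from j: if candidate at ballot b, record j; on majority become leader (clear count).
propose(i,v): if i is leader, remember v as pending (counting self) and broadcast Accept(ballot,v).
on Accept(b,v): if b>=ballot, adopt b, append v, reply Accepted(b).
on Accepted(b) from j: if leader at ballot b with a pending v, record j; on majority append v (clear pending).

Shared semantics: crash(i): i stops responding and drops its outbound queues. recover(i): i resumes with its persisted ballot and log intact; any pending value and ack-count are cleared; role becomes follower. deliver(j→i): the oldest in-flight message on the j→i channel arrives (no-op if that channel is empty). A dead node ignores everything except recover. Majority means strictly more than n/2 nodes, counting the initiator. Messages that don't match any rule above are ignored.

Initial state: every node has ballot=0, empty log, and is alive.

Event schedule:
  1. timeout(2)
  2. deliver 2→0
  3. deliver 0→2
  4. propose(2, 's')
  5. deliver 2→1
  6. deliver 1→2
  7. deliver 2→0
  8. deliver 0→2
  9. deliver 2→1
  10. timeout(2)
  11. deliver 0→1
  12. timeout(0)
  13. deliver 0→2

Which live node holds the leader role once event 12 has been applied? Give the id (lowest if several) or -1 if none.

-1

1. timeout(2):  <2:cand b5 ->
2. deliver 2→0:  <0:foll b5 ->
3. deliver 0→2:  <2:lead b5 ->
4. propose(2,'s'):  nop
5. deliver 2→1:  <1:foll b5 ->
6. deliver 1→2:  nop
7. deliver 2→0:  <0:foll b5 s>
8. deliver 0→2:  <2:lead b5 s>
9. deliver 2→1:  <1:foll b5 s>
10. timeout(2):  <2:cand b8 s>
11. deliver 0→1:  nop
12. timeout(0):  <0:cand b6 s>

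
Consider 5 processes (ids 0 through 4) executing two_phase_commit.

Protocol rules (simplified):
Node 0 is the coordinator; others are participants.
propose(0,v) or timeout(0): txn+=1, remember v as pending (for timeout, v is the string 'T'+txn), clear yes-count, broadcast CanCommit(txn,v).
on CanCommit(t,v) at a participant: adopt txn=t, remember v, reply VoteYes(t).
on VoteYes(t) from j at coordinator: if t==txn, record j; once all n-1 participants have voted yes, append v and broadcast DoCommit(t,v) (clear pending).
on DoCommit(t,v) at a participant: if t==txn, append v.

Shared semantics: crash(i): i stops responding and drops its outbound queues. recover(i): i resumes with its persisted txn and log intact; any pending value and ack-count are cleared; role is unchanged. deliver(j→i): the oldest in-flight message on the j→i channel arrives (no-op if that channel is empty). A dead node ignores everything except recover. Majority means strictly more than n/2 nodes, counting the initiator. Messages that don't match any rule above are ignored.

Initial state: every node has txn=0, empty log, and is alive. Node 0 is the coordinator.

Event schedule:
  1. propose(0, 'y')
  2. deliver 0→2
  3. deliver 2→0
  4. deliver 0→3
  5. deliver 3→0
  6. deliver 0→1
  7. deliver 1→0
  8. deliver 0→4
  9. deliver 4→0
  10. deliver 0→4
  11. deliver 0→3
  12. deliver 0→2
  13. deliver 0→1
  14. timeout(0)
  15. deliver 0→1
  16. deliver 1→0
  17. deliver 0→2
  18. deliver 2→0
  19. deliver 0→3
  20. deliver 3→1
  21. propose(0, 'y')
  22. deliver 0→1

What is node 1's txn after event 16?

2

[1] propose(0,'y') → N0(coor t1 [-])
[2] deliver 0→2 → N2(part t1 [-])
[3] deliver 2→0 → ∅
[4] deliver 0→3 → N3(part t1 [-])
[5] deliver 3→0 → ∅
[6] deliver 0→1 → N1(part t1 [-])
[7] deliver 1→0 → ∅
[8] deliver 0→4 → N4(part t1 [-])
[9] deliver 4→0 → N0(coor t1 [y])
[10] deliver 0→4 → N4(part t1 [y])
[11] deliver 0→3 → N3(part t1 [y])
[12] deliver 0→2 → N2(part t1 [y])
[13] deliver 0→1 → N1(part t1 [y])
[14] timeout(0) → N0(coor t2 [y])
[15] deliver 0→1 → N1(part t2 [y])
[16] deliver 1→0 → ∅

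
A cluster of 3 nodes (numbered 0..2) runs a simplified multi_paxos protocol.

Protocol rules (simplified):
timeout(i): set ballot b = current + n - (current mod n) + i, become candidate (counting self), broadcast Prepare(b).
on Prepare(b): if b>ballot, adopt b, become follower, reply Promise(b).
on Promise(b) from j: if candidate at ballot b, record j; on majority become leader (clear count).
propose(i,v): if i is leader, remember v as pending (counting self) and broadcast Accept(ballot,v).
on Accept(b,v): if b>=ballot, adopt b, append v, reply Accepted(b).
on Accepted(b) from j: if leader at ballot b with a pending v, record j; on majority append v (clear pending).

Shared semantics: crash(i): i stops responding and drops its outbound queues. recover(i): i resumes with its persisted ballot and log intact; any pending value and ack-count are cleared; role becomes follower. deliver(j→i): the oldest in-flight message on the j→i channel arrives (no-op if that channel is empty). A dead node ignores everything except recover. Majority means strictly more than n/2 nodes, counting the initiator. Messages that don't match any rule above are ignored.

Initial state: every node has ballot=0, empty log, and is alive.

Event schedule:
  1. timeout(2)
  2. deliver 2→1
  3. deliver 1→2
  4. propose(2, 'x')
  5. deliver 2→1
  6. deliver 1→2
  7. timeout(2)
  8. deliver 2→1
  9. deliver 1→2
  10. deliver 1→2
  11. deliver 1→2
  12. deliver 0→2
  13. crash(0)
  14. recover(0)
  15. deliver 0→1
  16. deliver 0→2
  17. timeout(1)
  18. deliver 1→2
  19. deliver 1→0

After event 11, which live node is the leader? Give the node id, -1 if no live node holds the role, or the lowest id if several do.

2

step 1 timeout(2): 2={cand,b=5,log=-}
step 2 deliver 2→1: 1={foll,b=5,log=-}
step 3 deliver 1→2: 2={lead,b=5,log=-}
step 4 propose(2,'x'): —
step 5 deliver 2→1: 1={foll,b=5,log=x}
step 6 deliver 1→2: 2={lead,b=5,log=x}
step 7 timeout(2): 2={cand,b=8,log=x}
step 8 deliver 2→1: 1={foll,b=8,log=x}
step 9 deliver 1→2: 2={lead,b=8,log=x}
step 10 deliver 1→2: —
step 11 deliver 1→2: —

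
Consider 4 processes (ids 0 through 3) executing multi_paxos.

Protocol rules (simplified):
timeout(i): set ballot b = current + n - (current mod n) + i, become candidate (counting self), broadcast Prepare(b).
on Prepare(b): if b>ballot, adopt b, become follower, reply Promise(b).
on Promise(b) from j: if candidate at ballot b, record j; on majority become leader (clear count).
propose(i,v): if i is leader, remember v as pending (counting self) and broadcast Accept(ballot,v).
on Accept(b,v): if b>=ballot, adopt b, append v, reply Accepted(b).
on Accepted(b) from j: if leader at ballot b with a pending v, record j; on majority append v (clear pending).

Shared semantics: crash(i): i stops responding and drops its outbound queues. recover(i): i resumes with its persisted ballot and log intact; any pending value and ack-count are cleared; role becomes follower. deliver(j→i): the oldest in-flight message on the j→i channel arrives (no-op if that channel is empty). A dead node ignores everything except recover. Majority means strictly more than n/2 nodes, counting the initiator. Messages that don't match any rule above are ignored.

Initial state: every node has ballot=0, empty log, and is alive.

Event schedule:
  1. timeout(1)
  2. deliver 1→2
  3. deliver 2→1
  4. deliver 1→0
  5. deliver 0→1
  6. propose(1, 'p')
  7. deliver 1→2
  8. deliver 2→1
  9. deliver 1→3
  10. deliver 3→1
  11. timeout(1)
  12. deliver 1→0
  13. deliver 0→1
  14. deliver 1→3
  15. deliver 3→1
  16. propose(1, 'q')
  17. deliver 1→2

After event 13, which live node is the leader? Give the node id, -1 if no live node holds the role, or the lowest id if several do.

e1 timeout(1): 1[cand,b=5,-]
e2 deliver 1→2: 2[foll,b=5,-]
e3 deliver 2→1: ·
e4 deliver 1→0: 0[foll,b=5,-]
e5 deliver 0→1: 1[lead,b=5,-]
e6 propose(1,'p'): ·
e7 deliver 1→2: 2[foll,b=5,p]
e8 deliver 2→1: ·
e9 deliver 1→3: 3[foll,b=5,-]
e10 deliver 3→1: ·
e11 timeout(1): 1[cand,b=9,-]
e12 deliver 1→0: 0[foll,b=5,p]
e13 deliver 0→1: ·

-1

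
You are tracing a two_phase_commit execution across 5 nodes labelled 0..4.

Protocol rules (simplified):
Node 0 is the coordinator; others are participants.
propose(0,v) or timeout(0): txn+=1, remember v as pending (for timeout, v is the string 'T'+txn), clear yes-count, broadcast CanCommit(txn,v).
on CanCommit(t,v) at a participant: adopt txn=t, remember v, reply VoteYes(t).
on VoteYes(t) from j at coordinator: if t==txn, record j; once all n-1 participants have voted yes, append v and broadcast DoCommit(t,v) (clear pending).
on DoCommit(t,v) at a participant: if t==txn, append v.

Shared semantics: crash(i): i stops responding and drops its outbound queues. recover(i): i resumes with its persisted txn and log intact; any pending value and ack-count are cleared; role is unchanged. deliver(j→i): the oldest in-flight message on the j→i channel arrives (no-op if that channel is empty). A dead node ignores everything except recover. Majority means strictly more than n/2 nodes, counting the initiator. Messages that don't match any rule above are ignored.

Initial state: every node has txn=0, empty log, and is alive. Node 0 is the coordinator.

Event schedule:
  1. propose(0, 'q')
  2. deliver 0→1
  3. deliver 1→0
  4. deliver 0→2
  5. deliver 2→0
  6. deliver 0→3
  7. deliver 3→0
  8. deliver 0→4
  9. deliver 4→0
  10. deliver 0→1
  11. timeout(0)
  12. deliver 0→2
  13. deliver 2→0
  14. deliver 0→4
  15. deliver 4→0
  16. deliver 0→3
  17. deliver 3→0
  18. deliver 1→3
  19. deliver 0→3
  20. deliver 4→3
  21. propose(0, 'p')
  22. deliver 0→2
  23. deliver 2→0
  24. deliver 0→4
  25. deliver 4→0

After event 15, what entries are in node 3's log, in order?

empty

e1 propose(0,'q'): 0[coor,t=1,-]
e2 deliver 0→1: 1[part,t=1,-]
e3 deliver 1→0: ·
e4 deliver 0→2: 2[part,t=1,-]
e5 deliver 2→0: ·
e6 deliver 0→3: 3[part,t=1,-]
e7 deliver 3→0: ·
e8 deliver 0→4: 4[part,t=1,-]
e9 deliver 4→0: 0[coor,t=1,q]
e10 deliver 0→1: 1[part,t=1,q]
e11 timeout(0): 0[coor,t=2,q]
e12 deliver 0→2: 2[part,t=1,q]
e13 deliver 2→0: ·
e14 deliver 0→4: 4[part,t=1,q]
e15 deliver 4→0: ·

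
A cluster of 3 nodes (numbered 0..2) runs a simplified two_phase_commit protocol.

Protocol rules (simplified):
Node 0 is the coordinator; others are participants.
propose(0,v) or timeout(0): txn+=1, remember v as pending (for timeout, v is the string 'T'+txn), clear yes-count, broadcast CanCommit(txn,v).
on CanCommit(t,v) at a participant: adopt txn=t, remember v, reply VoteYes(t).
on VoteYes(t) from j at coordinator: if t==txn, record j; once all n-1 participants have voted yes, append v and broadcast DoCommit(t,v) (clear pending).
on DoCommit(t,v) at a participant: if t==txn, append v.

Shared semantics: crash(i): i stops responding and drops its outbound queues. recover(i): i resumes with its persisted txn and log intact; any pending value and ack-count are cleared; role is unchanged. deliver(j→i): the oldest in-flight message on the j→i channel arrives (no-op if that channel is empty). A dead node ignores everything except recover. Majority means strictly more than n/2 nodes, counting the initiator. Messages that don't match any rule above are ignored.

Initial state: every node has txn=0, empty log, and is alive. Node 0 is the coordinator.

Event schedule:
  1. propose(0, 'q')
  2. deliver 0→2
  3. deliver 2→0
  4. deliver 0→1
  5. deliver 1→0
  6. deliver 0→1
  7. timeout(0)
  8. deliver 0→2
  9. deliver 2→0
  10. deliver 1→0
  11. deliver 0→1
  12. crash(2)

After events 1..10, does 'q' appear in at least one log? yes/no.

yes

e1 propose(0,'q'): 0[coor,t=1,-]
e2 deliver 0→2: 2[part,t=1,-]
e3 deliver 2→0: ·
e4 deliver 0→1: 1[part,t=1,-]
e5 deliver 1→0: 0[coor,t=1,q]
e6 deliver 0→1: 1[part,t=1,q]
e7 timeout(0): 0[coor,t=2,q]
e8 deliver 0→2: 2[part,t=1,q]
e9 deliver 2→0: ·
e10 deliver 1→0: ·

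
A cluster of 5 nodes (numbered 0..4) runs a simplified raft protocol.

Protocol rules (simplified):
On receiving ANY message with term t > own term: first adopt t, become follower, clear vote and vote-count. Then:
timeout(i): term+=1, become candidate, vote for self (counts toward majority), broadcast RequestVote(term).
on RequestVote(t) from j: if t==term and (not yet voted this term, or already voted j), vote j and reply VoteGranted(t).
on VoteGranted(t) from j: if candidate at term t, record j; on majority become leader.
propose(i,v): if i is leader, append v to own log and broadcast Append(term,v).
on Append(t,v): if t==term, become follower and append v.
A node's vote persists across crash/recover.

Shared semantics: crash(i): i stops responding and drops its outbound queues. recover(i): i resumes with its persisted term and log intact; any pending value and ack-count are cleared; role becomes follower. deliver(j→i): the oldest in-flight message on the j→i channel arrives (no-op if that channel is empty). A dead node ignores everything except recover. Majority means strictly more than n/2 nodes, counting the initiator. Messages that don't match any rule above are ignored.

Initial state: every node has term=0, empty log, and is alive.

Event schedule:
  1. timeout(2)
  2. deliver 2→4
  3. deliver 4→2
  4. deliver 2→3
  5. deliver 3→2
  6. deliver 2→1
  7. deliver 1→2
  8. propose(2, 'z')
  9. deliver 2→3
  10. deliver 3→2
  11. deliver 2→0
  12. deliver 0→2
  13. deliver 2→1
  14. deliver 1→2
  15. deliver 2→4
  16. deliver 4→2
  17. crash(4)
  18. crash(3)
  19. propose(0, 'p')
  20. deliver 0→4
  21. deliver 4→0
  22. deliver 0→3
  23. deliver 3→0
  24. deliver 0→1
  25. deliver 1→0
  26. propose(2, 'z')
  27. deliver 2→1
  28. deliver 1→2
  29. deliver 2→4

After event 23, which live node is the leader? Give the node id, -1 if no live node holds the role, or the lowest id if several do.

2

step 1 timeout(2): 2={cand,t=1,log=-}
step 2 deliver 2→4: 4={foll,t=1,log=-}
step 3 deliver 4→2: —
step 4 deliver 2→3: 3={foll,t=1,log=-}
step 5 deliver 3→2: 2={lead,t=1,log=-}
step 6 deliver 2→1: 1={foll,t=1,log=-}
step 7 deliver 1→2: —
step 8 propose(2,'z'): 2={lead,t=1,log=z}
step 9 deliver 2→3: 3={foll,t=1,log=z}
step 10 deliver 3→2: —
step 11 deliver 2→0: 0={foll,t=1,log=-}
step 12 deliver 0→2: —
step 13 deliver 2→1: 1={foll,t=1,log=z}
step 14 deliver 1→2: —
step 15 deliver 2→4: 4={foll,t=1,log=z}
step 16 deliver 4→2: —
step 17 crash(4): 4={✗foll,t=1,log=z}
step 18 crash(3): 3={✗foll,t=1,log=z}
step 19 propose(0,'p'): —
step 20 deliver 0→4: —
step 21 deliver 4→0: —
step 22 deliver 0→3: —
step 23 deliver 3→0: —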